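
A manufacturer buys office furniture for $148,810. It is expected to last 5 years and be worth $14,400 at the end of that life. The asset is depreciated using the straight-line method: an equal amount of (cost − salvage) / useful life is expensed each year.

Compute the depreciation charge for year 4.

$26,882

Depreciable base = $148,810 − $14,400 = $134,410.
Annual expense = $134,410 / 5 = $26,882.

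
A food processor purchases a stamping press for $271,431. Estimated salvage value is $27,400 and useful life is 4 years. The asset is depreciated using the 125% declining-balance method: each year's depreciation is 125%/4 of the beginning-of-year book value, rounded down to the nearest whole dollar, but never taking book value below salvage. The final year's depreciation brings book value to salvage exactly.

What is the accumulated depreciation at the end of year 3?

$183,228

Depreciable base = $271,431 − $27,400 = $244,031.
Year 1: ⌊$271,431 × 125%/4⌋ = $84,822. Book value $186,609.
Year 2: ⌊$186,609 × 125%/4⌋ = $58,315. Book value $128,294.
Year 3: ⌊$128,294 × 125%/4⌋ = $40,091. Book value $88,203.
Accumulated through year 3 = $271,431 − $88,203 = $183,228.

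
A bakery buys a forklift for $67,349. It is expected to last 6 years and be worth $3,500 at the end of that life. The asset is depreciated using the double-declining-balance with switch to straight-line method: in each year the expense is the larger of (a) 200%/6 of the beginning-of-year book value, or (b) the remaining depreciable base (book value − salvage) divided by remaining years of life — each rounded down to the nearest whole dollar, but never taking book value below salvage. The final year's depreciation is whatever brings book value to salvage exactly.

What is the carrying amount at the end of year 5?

Depreciable base = $67,349 − $3,500 = $63,849.
Year 1: DB = ⌊$67,349 × 200%/6⌋ = $22,449; SL = ⌊$63,849/6⌋ = $10,641 → take DB $22,449. Book value $44,900.
Year 2: DB = ⌊$44,900 × 200%/6⌋ = $14,966; SL = ⌊$41,400/5⌋ = $8,280 → take DB $14,966. Book value $29,934.
Year 3: DB = ⌊$29,934 × 200%/6⌋ = $9,978; SL = ⌊$26,434/4⌋ = $6,608 → take DB $9,978. Book value $19,956.
Year 4: DB = ⌊$19,956 × 200%/6⌋ = $6,652; SL = ⌊$16,456/3⌋ = $5,485 → take DB $6,652. Book value $13,304.
Year 5: DB = ⌊$13,304 × 200%/6⌋ = $4,434; SL = ⌊$9,804/2⌋ = $4,902 → take SL $4,902. Book value $8,402.

$8,402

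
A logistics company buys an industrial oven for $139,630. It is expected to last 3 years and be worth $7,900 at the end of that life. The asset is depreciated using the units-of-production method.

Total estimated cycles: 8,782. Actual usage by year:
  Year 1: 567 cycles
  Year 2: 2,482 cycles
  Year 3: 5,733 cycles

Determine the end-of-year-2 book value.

Depreciable base = $139,630 − $7,900 = $131,730.
Rate = $131,730 / 8,782 cycles = $15 per cycle.
Year 1: 567 × $15 = $8,505. Book value $131,125.
Year 2: 2,482 × $15 = $37,230. Book value $93,895.

$93,895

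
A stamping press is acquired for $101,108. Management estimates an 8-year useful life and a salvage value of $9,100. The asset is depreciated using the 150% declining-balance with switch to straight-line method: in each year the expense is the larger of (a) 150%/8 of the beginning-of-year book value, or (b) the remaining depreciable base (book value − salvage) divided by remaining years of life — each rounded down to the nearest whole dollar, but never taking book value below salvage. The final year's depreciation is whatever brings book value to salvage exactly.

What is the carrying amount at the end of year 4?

Depreciable base = $101,108 − $9,100 = $92,008.
Year 1: DB = ⌊$101,108 × 150%/8⌋ = $18,957; SL = ⌊$92,008/8⌋ = $11,501 → take DB $18,957. Book value $82,151.
Year 2: DB = ⌊$82,151 × 150%/8⌋ = $15,403; SL = ⌊$73,051/7⌋ = $10,435 → take DB $15,403. Book value $66,748.
Year 3: DB = ⌊$66,748 × 150%/8⌋ = $12,515; SL = ⌊$57,648/6⌋ = $9,608 → take DB $12,515. Book value $54,233.
Year 4: DB = ⌊$54,233 × 150%/8⌋ = $10,168; SL = ⌊$45,133/5⌋ = $9,026 → take DB $10,168. Book value $44,065.

$44,065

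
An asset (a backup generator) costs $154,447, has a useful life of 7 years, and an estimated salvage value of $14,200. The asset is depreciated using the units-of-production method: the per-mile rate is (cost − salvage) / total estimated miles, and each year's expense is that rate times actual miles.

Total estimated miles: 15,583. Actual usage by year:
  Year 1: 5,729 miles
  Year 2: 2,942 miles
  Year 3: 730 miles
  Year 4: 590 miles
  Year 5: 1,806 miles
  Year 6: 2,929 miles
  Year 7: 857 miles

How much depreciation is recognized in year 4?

Depreciable base = $154,447 − $14,200 = $140,247.
Rate = $140,247 / 15,583 miles = $9 per mile.
Year 1: 5,729 × $9 = $51,561. Book value $102,886.
Year 2: 2,942 × $9 = $26,478. Book value $76,408.
Year 3: 730 × $9 = $6,570. Book value $69,838.
Year 4: 590 × $9 = $5,310. Book value $64,528.

$5,310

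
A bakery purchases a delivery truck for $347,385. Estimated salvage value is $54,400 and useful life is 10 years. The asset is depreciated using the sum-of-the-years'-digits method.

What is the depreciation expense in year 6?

$26,635

Depreciable base = $347,385 − $54,400 = $292,985.
Sum of the years' digits = 10+9+8+7+6+5+4+3+2+1 = 55.
Year 1: $292,985 × 10/55 = $53,270. Book value $294,115.
Year 2: $292,985 × 9/55 = $47,943. Book value $246,172.
Year 3: $292,985 × 8/55 = $42,616. Book value $203,556.
Year 4: $292,985 × 7/55 = $37,289. Book value $166,267.
Year 5: $292,985 × 6/55 = $31,962. Book value $134,305.
Year 6: $292,985 × 5/55 = $26,635. Book value $107,670.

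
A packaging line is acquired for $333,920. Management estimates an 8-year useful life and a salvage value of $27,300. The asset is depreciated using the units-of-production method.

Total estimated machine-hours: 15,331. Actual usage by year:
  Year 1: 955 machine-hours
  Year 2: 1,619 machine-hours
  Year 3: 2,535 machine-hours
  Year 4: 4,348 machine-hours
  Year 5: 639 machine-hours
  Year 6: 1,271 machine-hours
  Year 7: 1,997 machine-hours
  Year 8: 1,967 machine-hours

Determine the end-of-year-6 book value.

Depreciable base = $333,920 − $27,300 = $306,620.
Rate = $306,620 / 15,331 machine-hours = $20 per machine-hour.
Year 1: 955 × $20 = $19,100. Book value $314,820.
Year 2: 1,619 × $20 = $32,380. Book value $282,440.
Year 3: 2,535 × $20 = $50,700. Book value $231,740.
Year 4: 4,348 × $20 = $86,960. Book value $144,780.
Year 5: 639 × $20 = $12,780. Book value $132,000.
Year 6: 1,271 × $20 = $25,420. Book value $106,580.

$106,580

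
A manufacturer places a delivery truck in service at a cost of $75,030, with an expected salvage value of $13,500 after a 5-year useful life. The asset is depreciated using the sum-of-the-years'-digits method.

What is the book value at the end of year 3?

$25,806

Depreciable base = $75,030 − $13,500 = $61,530.
Sum of the years' digits = 5+4+3+2+1 = 15.
Year 1: $61,530 × 5/15 = $20,510. Book value $54,520.
Year 2: $61,530 × 4/15 = $16,408. Book value $38,112.
Year 3: $61,530 × 3/15 = $12,306. Book value $25,806.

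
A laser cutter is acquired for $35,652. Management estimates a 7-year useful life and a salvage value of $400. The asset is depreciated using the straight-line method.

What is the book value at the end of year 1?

$30,616

Depreciable base = $35,652 − $400 = $35,252.
Annual expense = $35,252 / 7 = $5,036.
End of year 1: book value $30,616.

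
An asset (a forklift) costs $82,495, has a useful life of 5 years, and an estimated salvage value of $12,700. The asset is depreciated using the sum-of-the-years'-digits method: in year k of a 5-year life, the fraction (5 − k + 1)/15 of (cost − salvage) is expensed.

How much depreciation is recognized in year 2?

Depreciable base = $82,495 − $12,700 = $69,795.
Sum of the years' digits = 5+4+3+2+1 = 15.
Year 1: $69,795 × 5/15 = $23,265. Book value $59,230.
Year 2: $69,795 × 4/15 = $18,612. Book value $40,618.

$18,612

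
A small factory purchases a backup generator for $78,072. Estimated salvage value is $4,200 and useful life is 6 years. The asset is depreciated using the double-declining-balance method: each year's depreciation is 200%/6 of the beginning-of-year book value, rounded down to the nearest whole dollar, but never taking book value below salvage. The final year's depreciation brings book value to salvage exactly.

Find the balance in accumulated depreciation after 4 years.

Depreciable base = $78,072 − $4,200 = $73,872.
Year 1: ⌊$78,072 × 200%/6⌋ = $26,024. Book value $52,048.
Year 2: ⌊$52,048 × 200%/6⌋ = $17,349. Book value $34,699.
Year 3: ⌊$34,699 × 200%/6⌋ = $11,566. Book value $23,133.
Year 4: ⌊$23,133 × 200%/6⌋ = $7,711. Book value $15,422.
Accumulated through year 4 = $78,072 − $15,422 = $62,650.

$62,650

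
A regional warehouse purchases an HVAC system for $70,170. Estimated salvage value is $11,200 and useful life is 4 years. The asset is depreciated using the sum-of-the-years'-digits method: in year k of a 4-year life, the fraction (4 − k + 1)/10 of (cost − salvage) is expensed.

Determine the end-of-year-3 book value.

Depreciable base = $70,170 − $11,200 = $58,970.
Sum of the years' digits = 4+3+2+1 = 10.
Year 1: $58,970 × 4/10 = $23,588. Book value $46,582.
Year 2: $58,970 × 3/10 = $17,691. Book value $28,891.
Year 3: $58,970 × 2/10 = $11,794. Book value $17,097.

$17,097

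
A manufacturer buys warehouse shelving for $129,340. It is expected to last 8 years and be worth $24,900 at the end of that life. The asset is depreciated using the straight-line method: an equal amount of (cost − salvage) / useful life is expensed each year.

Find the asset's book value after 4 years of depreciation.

$77,120

Depreciable base = $129,340 − $24,900 = $104,440.
Annual expense = $104,440 / 8 = $13,055.
End of year 1: book value $116,285.
End of year 2: book value $103,230.
End of year 3: book value $90,175.
End of year 4: book value $77,120.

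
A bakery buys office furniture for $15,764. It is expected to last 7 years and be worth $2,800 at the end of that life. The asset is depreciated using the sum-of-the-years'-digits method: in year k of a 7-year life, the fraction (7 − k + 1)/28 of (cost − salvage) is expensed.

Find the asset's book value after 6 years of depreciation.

$3,263

Depreciable base = $15,764 − $2,800 = $12,964.
Sum of the years' digits = 7+6+5+4+3+2+1 = 28.
Year 1: $12,964 × 7/28 = $3,241. Book value $12,523.
Year 2: $12,964 × 6/28 = $2,778. Book value $9,745.
Year 3: $12,964 × 5/28 = $2,315. Book value $7,430.
Year 4: $12,964 × 4/28 = $1,852. Book value $5,578.
Year 5: $12,964 × 3/28 = $1,389. Book value $4,189.
Year 6: $12,964 × 2/28 = $926. Book value $3,263.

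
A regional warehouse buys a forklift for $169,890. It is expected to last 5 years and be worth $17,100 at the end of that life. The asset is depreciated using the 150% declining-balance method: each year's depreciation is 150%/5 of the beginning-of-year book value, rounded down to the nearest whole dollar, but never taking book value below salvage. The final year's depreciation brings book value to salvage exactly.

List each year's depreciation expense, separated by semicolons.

$50,967; $35,676; $24,974; $17,481; $23,692

Depreciable base = $169,890 − $17,100 = $152,790.
Year 1: ⌊$169,890 × 150%/5⌋ = $50,967. Book value $118,923.
Year 2: ⌊$118,923 × 150%/5⌋ = $35,676. Book value $83,247.
Year 3: ⌊$83,247 × 150%/5⌋ = $24,974. Book value $58,273.
Year 4: ⌊$58,273 × 150%/5⌋ = $17,481. Book value $40,792.
Year 5 (final): $40,792 − $17,100 = $23,692. Book value $17,100.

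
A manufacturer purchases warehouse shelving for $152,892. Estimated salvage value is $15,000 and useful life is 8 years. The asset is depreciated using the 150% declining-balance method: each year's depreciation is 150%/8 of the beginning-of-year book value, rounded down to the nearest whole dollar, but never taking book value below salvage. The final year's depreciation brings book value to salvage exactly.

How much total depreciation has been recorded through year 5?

Depreciable base = $152,892 − $15,000 = $137,892.
Year 1: ⌊$152,892 × 150%/8⌋ = $28,667. Book value $124,225.
Year 2: ⌊$124,225 × 150%/8⌋ = $23,292. Book value $100,933.
Year 3: ⌊$100,933 × 150%/8⌋ = $18,924. Book value $82,009.
Year 4: ⌊$82,009 × 150%/8⌋ = $15,376. Book value $66,633.
Year 5: ⌊$66,633 × 150%/8⌋ = $12,493. Book value $54,140.
Accumulated through year 5 = $152,892 − $54,140 = $98,752.

$98,752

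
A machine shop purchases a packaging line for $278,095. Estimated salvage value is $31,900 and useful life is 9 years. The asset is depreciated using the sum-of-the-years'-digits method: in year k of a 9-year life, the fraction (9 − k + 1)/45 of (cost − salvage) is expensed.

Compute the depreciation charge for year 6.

Depreciable base = $278,095 − $31,900 = $246,195.
Sum of the years' digits = 9+8+7+6+5+4+3+2+1 = 45.
Year 1: $246,195 × 9/45 = $49,239. Book value $228,856.
Year 2: $246,195 × 8/45 = $43,768. Book value $185,088.
Year 3: $246,195 × 7/45 = $38,297. Book value $146,791.
Year 4: $246,195 × 6/45 = $32,826. Book value $113,965.
Year 5: $246,195 × 5/45 = $27,355. Book value $86,610.
Year 6: $246,195 × 4/45 = $21,884. Book value $64,726.

$21,884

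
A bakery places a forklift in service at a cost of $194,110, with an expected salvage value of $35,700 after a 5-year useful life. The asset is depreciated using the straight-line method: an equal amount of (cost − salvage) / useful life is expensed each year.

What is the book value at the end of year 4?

$67,382

Depreciable base = $194,110 − $35,700 = $158,410.
Annual expense = $158,410 / 5 = $31,682.
End of year 1: book value $162,428.
End of year 2: book value $130,746.
End of year 3: book value $99,064.
End of year 4: book value $67,382.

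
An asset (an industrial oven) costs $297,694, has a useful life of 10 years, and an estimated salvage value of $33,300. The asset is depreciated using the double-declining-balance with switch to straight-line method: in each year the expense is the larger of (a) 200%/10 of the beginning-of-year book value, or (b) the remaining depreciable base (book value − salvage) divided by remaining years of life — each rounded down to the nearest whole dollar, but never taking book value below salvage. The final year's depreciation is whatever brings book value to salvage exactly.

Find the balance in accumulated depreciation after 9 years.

Depreciable base = $297,694 − $33,300 = $264,394.
Year 1: DB = ⌊$297,694 × 200%/10⌋ = $59,538; SL = ⌊$264,394/10⌋ = $26,439 → take DB $59,538. Book value $238,156.
Year 2: DB = ⌊$238,156 × 200%/10⌋ = $47,631; SL = ⌊$204,856/9⌋ = $22,761 → take DB $47,631. Book value $190,525.
Year 3: DB = ⌊$190,525 × 200%/10⌋ = $38,105; SL = ⌊$157,225/8⌋ = $19,653 → take DB $38,105. Book value $152,420.
Year 4: DB = ⌊$152,420 × 200%/10⌋ = $30,484; SL = ⌊$119,120/7⌋ = $17,017 → take DB $30,484. Book value $121,936.
Year 5: DB = ⌊$121,936 × 200%/10⌋ = $24,387; SL = ⌊$88,636/6⌋ = $14,772 → take DB $24,387. Book value $97,549.
Year 6: DB = ⌊$97,549 × 200%/10⌋ = $19,509; SL = ⌊$64,249/5⌋ = $12,849 → take DB $19,509. Book value $78,040.
Year 7: DB = ⌊$78,040 × 200%/10⌋ = $15,608; SL = ⌊$44,740/4⌋ = $11,185 → take DB $15,608. Book value $62,432.
Year 8: DB = ⌊$62,432 × 200%/10⌋ = $12,486; SL = ⌊$29,132/3⌋ = $9,710 → take DB $12,486. Book value $49,946.
Year 9: DB = ⌊$49,946 × 200%/10⌋ = $9,989; SL = ⌊$16,646/2⌋ = $8,323 → take DB $9,989. Book value $39,957.
Accumulated through year 9 = $297,694 − $39,957 = $257,737.

$257,737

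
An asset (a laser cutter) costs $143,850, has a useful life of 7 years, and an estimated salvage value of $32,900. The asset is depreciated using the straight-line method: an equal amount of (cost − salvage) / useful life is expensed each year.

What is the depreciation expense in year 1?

$15,850

Depreciable base = $143,850 − $32,900 = $110,950.
Annual expense = $110,950 / 7 = $15,850.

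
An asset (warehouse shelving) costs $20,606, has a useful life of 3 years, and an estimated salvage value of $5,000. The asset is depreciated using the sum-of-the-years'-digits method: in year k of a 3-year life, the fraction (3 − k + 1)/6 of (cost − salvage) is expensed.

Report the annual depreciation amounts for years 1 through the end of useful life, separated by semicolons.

$7,803; $5,202; $2,601

Depreciable base = $20,606 − $5,000 = $15,606.
Sum of the years' digits = 3+2+1 = 6.
Year 1: $15,606 × 3/6 = $7,803. Book value $12,803.
Year 2: $15,606 × 2/6 = $5,202. Book value $7,601.
Year 3: $15,606 × 1/6 = $2,601. Book value $5,000.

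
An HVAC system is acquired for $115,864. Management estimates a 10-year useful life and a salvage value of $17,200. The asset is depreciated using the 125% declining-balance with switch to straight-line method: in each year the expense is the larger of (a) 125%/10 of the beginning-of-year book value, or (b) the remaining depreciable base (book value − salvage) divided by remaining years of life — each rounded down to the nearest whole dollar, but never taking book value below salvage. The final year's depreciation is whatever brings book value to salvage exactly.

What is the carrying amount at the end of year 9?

Depreciable base = $115,864 − $17,200 = $98,664.
Year 1: DB = ⌊$115,864 × 125%/10⌋ = $14,483; SL = ⌊$98,664/10⌋ = $9,866 → take DB $14,483. Book value $101,381.
Year 2: DB = ⌊$101,381 × 125%/10⌋ = $12,672; SL = ⌊$84,181/9⌋ = $9,353 → take DB $12,672. Book value $88,709.
Year 3: DB = ⌊$88,709 × 125%/10⌋ = $11,088; SL = ⌊$71,509/8⌋ = $8,938 → take DB $11,088. Book value $77,621.
Year 4: DB = ⌊$77,621 × 125%/10⌋ = $9,702; SL = ⌊$60,421/7⌋ = $8,631 → take DB $9,702. Book value $67,919.
Year 5: DB = ⌊$67,919 × 125%/10⌋ = $8,489; SL = ⌊$50,719/6⌋ = $8,453 → take DB $8,489. Book value $59,430.
Year 6: DB = ⌊$59,430 × 125%/10⌋ = $7,428; SL = ⌊$42,230/5⌋ = $8,446 → take SL $8,446. Book value $50,984.
Year 7: DB = ⌊$50,984 × 125%/10⌋ = $6,373; SL = ⌊$33,784/4⌋ = $8,446 → take SL $8,446. Book value $42,538.
Year 8: DB = ⌊$42,538 × 125%/10⌋ = $5,317; SL = ⌊$25,338/3⌋ = $8,446 → take SL $8,446. Book value $34,092.
Year 9: DB = ⌊$34,092 × 125%/10⌋ = $4,261; SL = ⌊$16,892/2⌋ = $8,446 → take SL $8,446. Book value $25,646.

$25,646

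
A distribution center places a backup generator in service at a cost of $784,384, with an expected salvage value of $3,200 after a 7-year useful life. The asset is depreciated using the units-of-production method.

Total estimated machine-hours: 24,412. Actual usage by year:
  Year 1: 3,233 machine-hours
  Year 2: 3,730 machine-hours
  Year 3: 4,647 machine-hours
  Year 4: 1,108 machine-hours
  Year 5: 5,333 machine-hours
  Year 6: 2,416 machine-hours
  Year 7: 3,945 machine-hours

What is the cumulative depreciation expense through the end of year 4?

$406,976

Depreciable base = $784,384 − $3,200 = $781,184.
Rate = $781,184 / 24,412 machine-hours = $32 per machine-hour.
Year 1: 3,233 × $32 = $103,456. Book value $680,928.
Year 2: 3,730 × $32 = $119,360. Book value $561,568.
Year 3: 4,647 × $32 = $148,704. Book value $412,864.
Year 4: 1,108 × $32 = $35,456. Book value $377,408.
Accumulated through year 4 = $784,384 − $377,408 = $406,976.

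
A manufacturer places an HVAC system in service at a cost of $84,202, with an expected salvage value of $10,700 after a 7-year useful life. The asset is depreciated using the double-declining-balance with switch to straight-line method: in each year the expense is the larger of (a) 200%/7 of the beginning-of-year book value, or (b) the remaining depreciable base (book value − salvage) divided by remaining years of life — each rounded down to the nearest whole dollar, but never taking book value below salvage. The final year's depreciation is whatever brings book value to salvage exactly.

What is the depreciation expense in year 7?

$485

Depreciable base = $84,202 − $10,700 = $73,502.
Year 1: DB = ⌊$84,202 × 200%/7⌋ = $24,057; SL = ⌊$73,502/7⌋ = $10,500 → take DB $24,057. Book value $60,145.
Year 2: DB = ⌊$60,145 × 200%/7⌋ = $17,184; SL = ⌊$49,445/6⌋ = $8,240 → take DB $17,184. Book value $42,961.
Year 3: DB = ⌊$42,961 × 200%/7⌋ = $12,274; SL = ⌊$32,261/5⌋ = $6,452 → take DB $12,274. Book value $30,687.
Year 4: DB = ⌊$30,687 × 200%/7⌋ = $8,767; SL = ⌊$19,987/4⌋ = $4,996 → take DB $8,767. Book value $21,920.
Year 5: DB = ⌊$21,920 × 200%/7⌋ = $6,262; SL = ⌊$11,220/3⌋ = $3,740 → take DB $6,262. Book value $15,658.
Year 6: DB = ⌊$15,658 × 200%/7⌋ = $4,473; SL = ⌊$4,958/2⌋ = $2,479 → take DB $4,473. Book value $11,185.
Year 7 (final): $11,185 − $10,700 = $485. Book value $10,700.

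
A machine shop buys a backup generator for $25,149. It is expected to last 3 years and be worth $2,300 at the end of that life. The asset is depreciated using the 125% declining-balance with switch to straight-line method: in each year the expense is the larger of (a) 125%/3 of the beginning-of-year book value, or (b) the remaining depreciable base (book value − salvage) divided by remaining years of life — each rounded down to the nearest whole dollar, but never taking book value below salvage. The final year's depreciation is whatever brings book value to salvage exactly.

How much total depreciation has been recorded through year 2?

Depreciable base = $25,149 − $2,300 = $22,849.
Year 1: DB = ⌊$25,149 × 125%/3⌋ = $10,478; SL = ⌊$22,849/3⌋ = $7,616 → take DB $10,478. Book value $14,671.
Year 2: DB = ⌊$14,671 × 125%/3⌋ = $6,112; SL = ⌊$12,371/2⌋ = $6,185 → take SL $6,185. Book value $8,486.
Accumulated through year 2 = $25,149 − $8,486 = $16,663.

$16,663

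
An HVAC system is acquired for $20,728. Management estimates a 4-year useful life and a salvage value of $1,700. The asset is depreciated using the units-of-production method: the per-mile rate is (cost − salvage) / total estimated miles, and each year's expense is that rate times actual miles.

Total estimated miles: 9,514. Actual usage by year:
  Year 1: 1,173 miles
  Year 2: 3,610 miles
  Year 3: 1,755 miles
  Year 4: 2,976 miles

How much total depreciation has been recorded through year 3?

$13,076

Depreciable base = $20,728 − $1,700 = $19,028.
Rate = $19,028 / 9,514 miles = $2 per mile.
Year 1: 1,173 × $2 = $2,346. Book value $18,382.
Year 2: 3,610 × $2 = $7,220. Book value $11,162.
Year 3: 1,755 × $2 = $3,510. Book value $7,652.
Accumulated through year 3 = $20,728 − $7,652 = $13,076.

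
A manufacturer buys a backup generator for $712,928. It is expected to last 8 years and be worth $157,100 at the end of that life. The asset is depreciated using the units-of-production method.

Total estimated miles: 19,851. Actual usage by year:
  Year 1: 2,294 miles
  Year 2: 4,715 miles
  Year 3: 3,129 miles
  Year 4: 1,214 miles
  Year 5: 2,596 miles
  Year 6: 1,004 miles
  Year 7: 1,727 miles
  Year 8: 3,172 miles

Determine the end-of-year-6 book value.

Depreciable base = $712,928 − $157,100 = $555,828.
Rate = $555,828 / 19,851 miles = $28 per mile.
Year 1: 2,294 × $28 = $64,232. Book value $648,696.
Year 2: 4,715 × $28 = $132,020. Book value $516,676.
Year 3: 3,129 × $28 = $87,612. Book value $429,064.
Year 4: 1,214 × $28 = $33,992. Book value $395,072.
Year 5: 2,596 × $28 = $72,688. Book value $322,384.
Year 6: 1,004 × $28 = $28,112. Book value $294,272.

$294,272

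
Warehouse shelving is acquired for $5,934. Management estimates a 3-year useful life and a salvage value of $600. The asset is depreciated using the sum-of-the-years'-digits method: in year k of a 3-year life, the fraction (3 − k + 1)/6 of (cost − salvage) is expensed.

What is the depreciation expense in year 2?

$1,778

Depreciable base = $5,934 − $600 = $5,334.
Sum of the years' digits = 3+2+1 = 6.
Year 1: $5,334 × 3/6 = $2,667. Book value $3,267.
Year 2: $5,334 × 2/6 = $1,778. Book value $1,489.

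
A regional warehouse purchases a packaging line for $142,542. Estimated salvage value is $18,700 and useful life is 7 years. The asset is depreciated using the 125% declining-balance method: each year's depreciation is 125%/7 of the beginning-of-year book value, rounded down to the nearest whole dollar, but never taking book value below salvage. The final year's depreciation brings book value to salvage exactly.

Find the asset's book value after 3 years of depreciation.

$79,006

Depreciable base = $142,542 − $18,700 = $123,842.
Year 1: ⌊$142,542 × 125%/7⌋ = $25,453. Book value $117,089.
Year 2: ⌊$117,089 × 125%/7⌋ = $20,908. Book value $96,181.
Year 3: ⌊$96,181 × 125%/7⌋ = $17,175. Book value $79,006.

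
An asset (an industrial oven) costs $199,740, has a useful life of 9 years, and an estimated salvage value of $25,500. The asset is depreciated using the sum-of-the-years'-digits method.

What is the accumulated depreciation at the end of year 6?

$151,008

Depreciable base = $199,740 − $25,500 = $174,240.
Sum of the years' digits = 9+8+7+6+5+4+3+2+1 = 45.
Year 1: $174,240 × 9/45 = $34,848. Book value $164,892.
Year 2: $174,240 × 8/45 = $30,976. Book value $133,916.
Year 3: $174,240 × 7/45 = $27,104. Book value $106,812.
Year 4: $174,240 × 6/45 = $23,232. Book value $83,580.
Year 5: $174,240 × 5/45 = $19,360. Book value $64,220.
Year 6: $174,240 × 4/45 = $15,488. Book value $48,732.
Accumulated through year 6 = $199,740 − $48,732 = $151,008.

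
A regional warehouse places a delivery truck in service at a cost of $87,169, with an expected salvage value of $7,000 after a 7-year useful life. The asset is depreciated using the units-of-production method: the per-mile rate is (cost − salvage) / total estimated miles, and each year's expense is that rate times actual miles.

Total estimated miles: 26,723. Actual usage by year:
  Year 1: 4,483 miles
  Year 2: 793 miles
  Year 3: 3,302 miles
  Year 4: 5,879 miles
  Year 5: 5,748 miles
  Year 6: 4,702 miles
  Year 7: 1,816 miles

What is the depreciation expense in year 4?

$17,637

Depreciable base = $87,169 − $7,000 = $80,169.
Rate = $80,169 / 26,723 miles = $3 per mile.
Year 1: 4,483 × $3 = $13,449. Book value $73,720.
Year 2: 793 × $3 = $2,379. Book value $71,341.
Year 3: 3,302 × $3 = $9,906. Book value $61,435.
Year 4: 5,879 × $3 = $17,637. Book value $43,798.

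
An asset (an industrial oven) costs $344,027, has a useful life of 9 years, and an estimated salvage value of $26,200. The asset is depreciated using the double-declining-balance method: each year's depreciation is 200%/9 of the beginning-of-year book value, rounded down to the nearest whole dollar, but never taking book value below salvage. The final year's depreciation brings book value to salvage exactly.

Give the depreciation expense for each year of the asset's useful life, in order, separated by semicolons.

$76,450; $59,461; $46,248; $35,970; $27,977; $21,760; $16,924; $13,163; $19,874

Depreciable base = $344,027 − $26,200 = $317,827.
Year 1: ⌊$344,027 × 200%/9⌋ = $76,450. Book value $267,577.
Year 2: ⌊$267,577 × 200%/9⌋ = $59,461. Book value $208,116.
Year 3: ⌊$208,116 × 200%/9⌋ = $46,248. Book value $161,868.
Year 4: ⌊$161,868 × 200%/9⌋ = $35,970. Book value $125,898.
Year 5: ⌊$125,898 × 200%/9⌋ = $27,977. Book value $97,921.
Year 6: ⌊$97,921 × 200%/9⌋ = $21,760. Book value $76,161.
Year 7: ⌊$76,161 × 200%/9⌋ = $16,924. Book value $59,237.
Year 8: ⌊$59,237 × 200%/9⌋ = $13,163. Book value $46,074.
Year 9 (final): $46,074 − $26,200 = $19,874. Book value $26,200.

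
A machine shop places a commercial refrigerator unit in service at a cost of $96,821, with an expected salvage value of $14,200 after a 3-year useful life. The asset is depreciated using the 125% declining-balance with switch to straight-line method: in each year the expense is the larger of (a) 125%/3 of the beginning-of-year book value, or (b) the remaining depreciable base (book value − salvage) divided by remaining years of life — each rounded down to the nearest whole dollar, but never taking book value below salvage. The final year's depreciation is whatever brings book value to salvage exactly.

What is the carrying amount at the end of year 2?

Depreciable base = $96,821 − $14,200 = $82,621.
Year 1: DB = ⌊$96,821 × 125%/3⌋ = $40,342; SL = ⌊$82,621/3⌋ = $27,540 → take DB $40,342. Book value $56,479.
Year 2: DB = ⌊$56,479 × 125%/3⌋ = $23,532; SL = ⌊$42,279/2⌋ = $21,139 → take DB $23,532. Book value $32,947.

$32,947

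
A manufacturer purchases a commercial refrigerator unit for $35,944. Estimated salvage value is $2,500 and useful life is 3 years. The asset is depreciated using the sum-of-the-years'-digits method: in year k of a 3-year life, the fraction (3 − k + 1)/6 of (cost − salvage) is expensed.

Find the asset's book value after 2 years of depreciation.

$8,074

Depreciable base = $35,944 − $2,500 = $33,444.
Sum of the years' digits = 3+2+1 = 6.
Year 1: $33,444 × 3/6 = $16,722. Book value $19,222.
Year 2: $33,444 × 2/6 = $11,148. Book value $8,074.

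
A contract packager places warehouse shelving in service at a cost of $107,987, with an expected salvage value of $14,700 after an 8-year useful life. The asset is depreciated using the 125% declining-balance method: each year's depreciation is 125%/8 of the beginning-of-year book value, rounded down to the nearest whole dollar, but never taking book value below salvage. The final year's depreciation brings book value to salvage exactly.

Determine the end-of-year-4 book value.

$54,732

Depreciable base = $107,987 − $14,700 = $93,287.
Year 1: ⌊$107,987 × 125%/8⌋ = $16,872. Book value $91,115.
Year 2: ⌊$91,115 × 125%/8⌋ = $14,236. Book value $76,879.
Year 3: ⌊$76,879 × 125%/8⌋ = $12,012. Book value $64,867.
Year 4: ⌊$64,867 × 125%/8⌋ = $10,135. Book value $54,732.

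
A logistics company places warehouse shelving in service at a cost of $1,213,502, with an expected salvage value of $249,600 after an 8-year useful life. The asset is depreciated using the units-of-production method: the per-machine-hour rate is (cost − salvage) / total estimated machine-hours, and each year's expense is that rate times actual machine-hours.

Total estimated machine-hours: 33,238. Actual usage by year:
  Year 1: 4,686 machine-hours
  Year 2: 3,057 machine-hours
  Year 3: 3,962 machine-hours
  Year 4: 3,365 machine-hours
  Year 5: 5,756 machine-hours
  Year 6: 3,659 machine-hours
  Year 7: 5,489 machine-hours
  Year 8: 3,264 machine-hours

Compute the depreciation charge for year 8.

$94,656

Depreciable base = $1,213,502 − $249,600 = $963,902.
Rate = $963,902 / 33,238 machine-hours = $29 per machine-hour.
Year 1: 4,686 × $29 = $135,894. Book value $1,077,608.
Year 2: 3,057 × $29 = $88,653. Book value $988,955.
Year 3: 3,962 × $29 = $114,898. Book value $874,057.
Year 4: 3,365 × $29 = $97,585. Book value $776,472.
Year 5: 5,756 × $29 = $166,924. Book value $609,548.
Year 6: 3,659 × $29 = $106,111. Book value $503,437.
Year 7: 5,489 × $29 = $159,181. Book value $344,256.
Year 8: 3,264 × $29 = $94,656. Book value $249,600.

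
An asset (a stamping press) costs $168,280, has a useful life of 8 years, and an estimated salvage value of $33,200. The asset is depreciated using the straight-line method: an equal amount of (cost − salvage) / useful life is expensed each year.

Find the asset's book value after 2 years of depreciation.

$134,510

Depreciable base = $168,280 − $33,200 = $135,080.
Annual expense = $135,080 / 8 = $16,885.
End of year 1: book value $151,395.
End of year 2: book value $134,510.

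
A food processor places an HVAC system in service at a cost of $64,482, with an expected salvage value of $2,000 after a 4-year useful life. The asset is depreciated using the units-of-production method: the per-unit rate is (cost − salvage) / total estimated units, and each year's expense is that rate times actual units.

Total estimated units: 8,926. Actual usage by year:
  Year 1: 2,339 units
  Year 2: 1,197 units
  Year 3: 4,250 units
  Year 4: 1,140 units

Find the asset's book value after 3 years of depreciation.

$9,980

Depreciable base = $64,482 − $2,000 = $62,482.
Rate = $62,482 / 8,926 units = $7 per unit.
Year 1: 2,339 × $7 = $16,373. Book value $48,109.
Year 2: 1,197 × $7 = $8,379. Book value $39,730.
Year 3: 4,250 × $7 = $29,750. Book value $9,980.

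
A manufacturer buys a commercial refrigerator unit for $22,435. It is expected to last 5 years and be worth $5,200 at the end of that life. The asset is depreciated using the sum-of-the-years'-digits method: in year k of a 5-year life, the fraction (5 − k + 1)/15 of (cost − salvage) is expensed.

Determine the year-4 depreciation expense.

Depreciable base = $22,435 − $5,200 = $17,235.
Sum of the years' digits = 5+4+3+2+1 = 15.
Year 1: $17,235 × 5/15 = $5,745. Book value $16,690.
Year 2: $17,235 × 4/15 = $4,596. Book value $12,094.
Year 3: $17,235 × 3/15 = $3,447. Book value $8,647.
Year 4: $17,235 × 2/15 = $2,298. Book value $6,349.

$2,298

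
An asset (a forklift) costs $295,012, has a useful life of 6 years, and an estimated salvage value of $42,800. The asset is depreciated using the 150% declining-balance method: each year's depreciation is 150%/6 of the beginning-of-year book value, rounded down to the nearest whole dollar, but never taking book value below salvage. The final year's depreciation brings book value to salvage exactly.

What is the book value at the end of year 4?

$93,345

Depreciable base = $295,012 − $42,800 = $252,212.
Year 1: ⌊$295,012 × 150%/6⌋ = $73,753. Book value $221,259.
Year 2: ⌊$221,259 × 150%/6⌋ = $55,314. Book value $165,945.
Year 3: ⌊$165,945 × 150%/6⌋ = $41,486. Book value $124,459.
Year 4: ⌊$124,459 × 150%/6⌋ = $31,114. Book value $93,345.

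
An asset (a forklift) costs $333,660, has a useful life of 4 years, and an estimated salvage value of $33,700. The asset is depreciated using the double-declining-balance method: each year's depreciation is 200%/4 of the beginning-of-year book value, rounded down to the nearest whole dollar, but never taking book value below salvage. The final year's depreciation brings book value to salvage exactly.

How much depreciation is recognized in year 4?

$8,008

Depreciable base = $333,660 − $33,700 = $299,960.
Year 1: ⌊$333,660 × 200%/4⌋ = $166,830. Book value $166,830.
Year 2: ⌊$166,830 × 200%/4⌋ = $83,415. Book value $83,415.
Year 3: ⌊$83,415 × 200%/4⌋ = $41,707. Book value $41,708.
Year 4 (final): $41,708 − $33,700 = $8,008. Book value $33,700.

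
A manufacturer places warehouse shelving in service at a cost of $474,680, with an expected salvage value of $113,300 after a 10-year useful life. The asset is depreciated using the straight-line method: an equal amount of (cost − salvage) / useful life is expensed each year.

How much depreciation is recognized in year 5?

Depreciable base = $474,680 − $113,300 = $361,380.
Annual expense = $361,380 / 10 = $36,138.

$36,138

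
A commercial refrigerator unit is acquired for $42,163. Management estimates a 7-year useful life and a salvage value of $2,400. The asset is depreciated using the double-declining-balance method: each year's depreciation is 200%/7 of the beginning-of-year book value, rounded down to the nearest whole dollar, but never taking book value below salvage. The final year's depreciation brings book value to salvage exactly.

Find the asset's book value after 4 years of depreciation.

Depreciable base = $42,163 − $2,400 = $39,763.
Year 1: ⌊$42,163 × 200%/7⌋ = $12,046. Book value $30,117.
Year 2: ⌊$30,117 × 200%/7⌋ = $8,604. Book value $21,513.
Year 3: ⌊$21,513 × 200%/7⌋ = $6,146. Book value $15,367.
Year 4: ⌊$15,367 × 200%/7⌋ = $4,390. Book value $10,977.

$10,977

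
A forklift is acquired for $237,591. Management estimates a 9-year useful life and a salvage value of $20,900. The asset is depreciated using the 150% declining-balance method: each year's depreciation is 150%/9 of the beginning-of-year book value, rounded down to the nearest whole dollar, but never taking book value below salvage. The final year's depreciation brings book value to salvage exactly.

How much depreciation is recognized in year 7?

$13,261

Depreciable base = $237,591 − $20,900 = $216,691.
Year 1: ⌊$237,591 × 150%/9⌋ = $39,598. Book value $197,993.
Year 2: ⌊$197,993 × 150%/9⌋ = $32,998. Book value $164,995.
Year 3: ⌊$164,995 × 150%/9⌋ = $27,499. Book value $137,496.
Year 4: ⌊$137,496 × 150%/9⌋ = $22,916. Book value $114,580.
Year 5: ⌊$114,580 × 150%/9⌋ = $19,096. Book value $95,484.
Year 6: ⌊$95,484 × 150%/9⌋ = $15,914. Book value $79,570.
Year 7: ⌊$79,570 × 150%/9⌋ = $13,261. Book value $66,309.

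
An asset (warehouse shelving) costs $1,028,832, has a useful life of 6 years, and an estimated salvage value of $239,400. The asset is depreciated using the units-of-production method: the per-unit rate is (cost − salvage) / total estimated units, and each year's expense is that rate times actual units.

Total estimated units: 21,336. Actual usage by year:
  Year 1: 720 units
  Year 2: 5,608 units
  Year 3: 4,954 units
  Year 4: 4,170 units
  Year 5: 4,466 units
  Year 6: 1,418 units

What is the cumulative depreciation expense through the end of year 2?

Depreciable base = $1,028,832 − $239,400 = $789,432.
Rate = $789,432 / 21,336 units = $37 per unit.
Year 1: 720 × $37 = $26,640. Book value $1,002,192.
Year 2: 5,608 × $37 = $207,496. Book value $794,696.
Accumulated through year 2 = $1,028,832 − $794,696 = $234,136.

$234,136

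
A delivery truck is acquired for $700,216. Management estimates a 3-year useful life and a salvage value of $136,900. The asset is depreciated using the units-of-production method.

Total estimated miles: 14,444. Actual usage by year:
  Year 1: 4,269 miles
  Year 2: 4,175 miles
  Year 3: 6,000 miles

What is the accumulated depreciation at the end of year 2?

Depreciable base = $700,216 − $136,900 = $563,316.
Rate = $563,316 / 14,444 miles = $39 per mile.
Year 1: 4,269 × $39 = $166,491. Book value $533,725.
Year 2: 4,175 × $39 = $162,825. Book value $370,900.
Accumulated through year 2 = $700,216 − $370,900 = $329,316.

$329,316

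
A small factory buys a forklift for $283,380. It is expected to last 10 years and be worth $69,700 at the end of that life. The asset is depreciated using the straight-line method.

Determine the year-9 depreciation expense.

Depreciable base = $283,380 − $69,700 = $213,680.
Annual expense = $213,680 / 10 = $21,368.

$21,368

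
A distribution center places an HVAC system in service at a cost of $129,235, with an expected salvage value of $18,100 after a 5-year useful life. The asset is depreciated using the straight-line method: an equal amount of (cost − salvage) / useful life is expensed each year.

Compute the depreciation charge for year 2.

$22,227

Depreciable base = $129,235 − $18,100 = $111,135.
Annual expense = $111,135 / 5 = $22,227.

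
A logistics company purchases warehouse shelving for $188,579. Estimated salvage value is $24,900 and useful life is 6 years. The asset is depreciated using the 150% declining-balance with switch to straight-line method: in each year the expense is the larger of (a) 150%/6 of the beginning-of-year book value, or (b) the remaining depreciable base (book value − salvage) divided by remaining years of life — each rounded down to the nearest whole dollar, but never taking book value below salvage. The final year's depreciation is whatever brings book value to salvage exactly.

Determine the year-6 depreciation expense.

$17,385

Depreciable base = $188,579 − $24,900 = $163,679.
Year 1: DB = ⌊$188,579 × 150%/6⌋ = $47,144; SL = ⌊$163,679/6⌋ = $27,279 → take DB $47,144. Book value $141,435.
Year 2: DB = ⌊$141,435 × 150%/6⌋ = $35,358; SL = ⌊$116,535/5⌋ = $23,307 → take DB $35,358. Book value $106,077.
Year 3: DB = ⌊$106,077 × 150%/6⌋ = $26,519; SL = ⌊$81,177/4⌋ = $20,294 → take DB $26,519. Book value $79,558.
Year 4: DB = ⌊$79,558 × 150%/6⌋ = $19,889; SL = ⌊$54,658/3⌋ = $18,219 → take DB $19,889. Book value $59,669.
Year 5: DB = ⌊$59,669 × 150%/6⌋ = $14,917; SL = ⌊$34,769/2⌋ = $17,384 → take SL $17,384. Book value $42,285.
Year 6 (final): $42,285 − $24,900 = $17,385. Book value $24,900.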